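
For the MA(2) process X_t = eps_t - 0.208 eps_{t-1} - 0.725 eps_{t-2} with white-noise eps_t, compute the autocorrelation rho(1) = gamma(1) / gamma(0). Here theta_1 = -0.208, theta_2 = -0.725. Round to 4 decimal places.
\rho(1) = -0.0365

For an MA(q) process with theta_0 = 1, the autocovariance is
  gamma(k) = sigma^2 * sum_{i=0..q-k} theta_i * theta_{i+k},
and rho(k) = gamma(k) / gamma(0). Sigma^2 cancels.
  numerator   = (1)*(-0.208) + (-0.208)*(-0.725) = -0.0572.
  denominator = (1)^2 + (-0.208)^2 + (-0.725)^2 = 1.568889.
  rho(1) = -0.0572 / 1.568889 = -0.0365.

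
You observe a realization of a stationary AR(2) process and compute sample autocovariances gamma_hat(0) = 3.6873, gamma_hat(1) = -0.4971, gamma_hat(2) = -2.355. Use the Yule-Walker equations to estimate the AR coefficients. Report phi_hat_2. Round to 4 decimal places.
\hat\phi_{2} = -0.6690

The Yule-Walker equations for an AR(p) process read, in matrix form,
  Gamma_p phi = r_p,   with   (Gamma_p)_{ij} = gamma(|i - j|),
                       (r_p)_i = gamma(i),   i,j = 1..p.
Substitute the sample gammas (Toeplitz matrix and right-hand side of size 2):
  Gamma_p = [[3.6873, -0.4971], [-0.4971, 3.6873]]
  r_p     = [-0.4971, -2.355]
Written out:
  3.6873 phi_1 - 0.4971 phi_2 = -0.4971
  -0.4971 phi_1 + 3.6873 phi_2 = -2.355
Solve by Cramer's rule:
  det = gamma(0)^2 - gamma(1)^2 = (3.6873)^2 - (-0.4971)^2 = 13.59618129 - 0.24710841 = 13.34907288
  phi_hat_1 = [gamma(1) gamma(0) - gamma(1) gamma(2)] / det = [(-0.4971)(3.6873) - (-0.4971)(-2.355)] / 13.34907288 = -3.00362733 / 13.34907288 = -0.225
  phi_hat_2 = [gamma(0) gamma(2) - gamma(1)^2] / det = [(3.6873)(-2.355) - (-0.4971)^2] / 13.34907288 = -8.93069991 / 13.34907288 = -0.669
So phi_hat = [-0.2250, -0.6690].
Therefore phi_hat_2 = -0.6690.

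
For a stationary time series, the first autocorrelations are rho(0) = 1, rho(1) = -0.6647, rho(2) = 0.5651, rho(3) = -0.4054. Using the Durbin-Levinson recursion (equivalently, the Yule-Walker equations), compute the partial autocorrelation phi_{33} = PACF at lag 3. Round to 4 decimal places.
\phi_{33} = 0.0642

The PACF at lag k is phi_{kk}, the last component of the solution
to the Yule-Walker system G_k phi = r_k where
  (G_k)_{ij} = rho(|i - j|), (r_k)_i = rho(i), i,j = 1..k.
Equivalently, Durbin-Levinson gives phi_{kk} iteratively:
  phi_{11} = rho(1)
  phi_{kk} = [rho(k) - sum_{j=1..k-1} phi_{k-1,j} rho(k-j)]
            / [1 - sum_{j=1..k-1} phi_{k-1,j} rho(j)],
  phi_{k,j} = phi_{k-1,j} - phi_{kk} phi_{k-1,k-j},  j = 1..k-1.
Step k = 1:
  phi_11 = rho(1) = -0.6647.
Step k = 2:
  phi_22 = [rho(2) - phi_11 rho(1)] / [1 - phi_11 rho(1)] = [0.5651 - (-0.6647)(-0.6647)] / [1 - (-0.6647)(-0.6647)]
         = 0.12327391 / 0.55817391 = 0.220852.
  Update: phi_21 = phi_11 - phi_22 phi_11 = -0.6647 - (0.220852)(-0.6647) = -0.5179.
Step k = 3:
  phi_33 = [rho(3) - phi_21 rho(2) - phi_22 rho(1)] / [1 - phi_21 rho(1) - phi_22 rho(2)]
    numerator   = -0.4054 - (-0.5179)(0.5651) - (0.220852)(-0.6647) = 0.03406548
    denominator = 1 - (-0.5179)(-0.6647) - (0.220852)(0.5651) = 0.5309486
  phi_33 = 0.03406548 / 0.5309486 = 0.0642.
Therefore phi_{33} = 0.0642.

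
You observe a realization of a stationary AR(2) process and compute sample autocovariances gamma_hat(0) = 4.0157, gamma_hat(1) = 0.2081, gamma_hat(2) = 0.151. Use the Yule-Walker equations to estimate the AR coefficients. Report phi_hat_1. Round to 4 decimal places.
\hat\phi_{1} = 0.0500

The Yule-Walker equations for an AR(p) process read, in matrix form,
  Gamma_p phi = r_p,   with   (Gamma_p)_{ij} = gamma(|i - j|),
                       (r_p)_i = gamma(i),   i,j = 1..p.
Substitute the sample gammas (Toeplitz matrix and right-hand side of size 2):
  Gamma_p = [[4.0157, 0.2081], [0.2081, 4.0157]]
  r_p     = [0.2081, 0.151]
Written out:
  4.0157 phi_1 + 0.2081 phi_2 = 0.2081
  0.2081 phi_1 + 4.0157 phi_2 = 0.151
Solve by Cramer's rule:
  det = gamma(0)^2 - gamma(1)^2 = (4.0157)^2 - (0.2081)^2 = 16.12584649 - 0.04330561 = 16.08254088
  phi_hat_1 = [gamma(1) gamma(0) - gamma(1) gamma(2)] / det = [(0.2081)(4.0157) - (0.2081)(0.151)] / 16.08254088 = 0.80424407 / 16.08254088 = 0.05
  phi_hat_2 = [gamma(0) gamma(2) - gamma(1)^2] / det = [(4.0157)(0.151) - (0.2081)^2] / 16.08254088 = 0.56306509 / 16.08254088 = 0.035
So phi_hat = [0.0500, 0.0350].
Therefore phi_hat_1 = 0.0500.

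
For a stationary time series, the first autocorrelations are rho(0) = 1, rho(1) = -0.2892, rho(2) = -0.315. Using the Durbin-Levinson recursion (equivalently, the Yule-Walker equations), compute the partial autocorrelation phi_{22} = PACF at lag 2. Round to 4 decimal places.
\phi_{22} = -0.4350

The PACF at lag k is phi_{kk}, the last component of the solution
to the Yule-Walker system G_k phi = r_k where
  (G_k)_{ij} = rho(|i - j|), (r_k)_i = rho(i), i,j = 1..k.
Equivalently, Durbin-Levinson gives phi_{kk} iteratively:
  phi_{11} = rho(1)
  phi_{kk} = [rho(k) - sum_{j=1..k-1} phi_{k-1,j} rho(k-j)]
            / [1 - sum_{j=1..k-1} phi_{k-1,j} rho(j)],
  phi_{k,j} = phi_{k-1,j} - phi_{kk} phi_{k-1,k-j},  j = 1..k-1.
Step k = 1:
  phi_11 = rho(1) = -0.2892.
Step k = 2:
  phi_22 = [rho(2) - phi_11 rho(1)] / [1 - phi_11 rho(1)] = [-0.315 - (-0.2892)(-0.2892)] / [1 - (-0.2892)(-0.2892)]
         = -0.39863664 / 0.91636336 = -0.435.
Therefore phi_{22} = -0.4350.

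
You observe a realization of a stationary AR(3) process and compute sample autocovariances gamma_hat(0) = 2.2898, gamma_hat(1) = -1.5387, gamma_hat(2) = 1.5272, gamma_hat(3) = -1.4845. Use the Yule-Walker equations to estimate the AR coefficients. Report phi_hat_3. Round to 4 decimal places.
\hat\phi_{3} = -0.2420

The Yule-Walker equations for an AR(p) process read, in matrix form,
  Gamma_p phi = r_p,   with   (Gamma_p)_{ij} = gamma(|i - j|),
                       (r_p)_i = gamma(i),   i,j = 1..p.
Substitute the sample gammas (Toeplitz matrix and right-hand side of size 3):
  Gamma_p = [[2.2898, -1.5387, 1.5272], [-1.5387, 2.2898, -1.5387], [1.5272, -1.5387, 2.2898]]
  r_p     = [-1.5387, 1.5272, -1.4845]
Written out (R1..R3):
  (R1) 2.2898 phi_1 - 1.5387 phi_2 + 1.5272 phi_3 = -1.5387
  (R2) -1.5387 phi_1 + 2.2898 phi_2 - 1.5387 phi_3 = 1.5272
  (R3) 1.5272 phi_1 - 1.5387 phi_2 + 2.2898 phi_3 = -1.4845
Gaussian elimination:
  R2 <- R2 - (-1.5387/2.2898) R1 = R2 - (-0.67198) R1:  1.255824 phi_2 - 0.512452 phi_3 = 0.493224
  R3 <- R3 - (1.5272/2.2898) R1 = R3 - (0.666958) R1:  -0.512452 phi_2 + 1.271222 phi_3 = -0.458252
  R3 <- R3 - (-0.512452/1.255824) R2 = R3 - (-0.40806) R2:  1.062111 phi_3 = -0.256987
Back-substitution:
  phi_hat_3 = -0.256987 / 1.062111 = -0.241959
  phi_hat_2 = (0.493224 - (-0.512452)(-0.241959)) / 1.255824 = 0.294016
  phi_hat_1 = (-1.5387 - (-1.5387)(0.294016) - (1.5272)(-0.241959)) / 2.2898 = -0.313031
So phi_hat = [-0.3130, 0.2940, -0.2420].
Therefore phi_hat_3 = -0.2420.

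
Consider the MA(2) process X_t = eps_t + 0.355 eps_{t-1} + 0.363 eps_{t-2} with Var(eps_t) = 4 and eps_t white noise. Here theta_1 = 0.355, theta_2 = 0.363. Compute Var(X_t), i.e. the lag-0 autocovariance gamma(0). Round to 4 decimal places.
\gamma(0) = 5.0312

For an MA(q) process X_t = eps_t + sum_i theta_i eps_{t-i} with
Var(eps_t) = sigma^2, the variance is
  gamma(0) = sigma^2 * (1 + sum_i theta_i^2).
  sum_i theta_i^2 = (0.355)^2 + (0.363)^2 = 0.126025 + 0.131769 = 0.257794.
  gamma(0) = 4 * (1 + 0.257794) = 4 * 1.257794 = 5.031176, which rounds to 5.0312.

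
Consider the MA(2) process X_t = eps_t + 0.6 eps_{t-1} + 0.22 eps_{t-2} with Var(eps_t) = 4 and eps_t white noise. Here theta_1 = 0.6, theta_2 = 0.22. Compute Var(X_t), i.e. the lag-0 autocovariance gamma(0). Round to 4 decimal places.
\gamma(0) = 5.6336

For an MA(q) process X_t = eps_t + sum_i theta_i eps_{t-i} with
Var(eps_t) = sigma^2, the variance is
  gamma(0) = sigma^2 * (1 + sum_i theta_i^2).
  sum_i theta_i^2 = (0.6)^2 + (0.22)^2 = 0.36 + 0.0484 = 0.4084.
  gamma(0) = 4 * (1 + 0.4084) = 4 * 1.4084 = 5.6336.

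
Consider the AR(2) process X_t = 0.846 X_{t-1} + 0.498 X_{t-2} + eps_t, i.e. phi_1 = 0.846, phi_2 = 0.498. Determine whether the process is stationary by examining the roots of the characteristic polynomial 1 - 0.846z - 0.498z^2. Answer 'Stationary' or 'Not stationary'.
\text{Not stationary}

The AR(p) characteristic polynomial is P(z) = 1 - 0.846z - 0.498z^2.
Stationarity requires all roots to lie outside the unit circle, i.e. |z| > 1 for every root.
Set 1 + (-0.846) z + (-0.498) z^2 = 0, i.e. a z^2 + b z + c = 0 with a = -0.498, b = -0.846, c = 1.
Discriminant D = b^2 - 4ac = (-0.846)^2 - 4*(-0.498)*1 = 0.715716 - (-1.992) = 2.707716.
D >= 0, so the roots are real: z = (-b +/- sqrt(D)) / (2a) = (0.846 +/- 1.645514) / (-0.996).
  z_1 = (0.846 + 1.645514) / (-0.996) = -2.5015,   |z_1| = 2.5015.
  z_2 = (0.846 - 1.645514) / (-0.996) = 0.8027,   |z_2| = 0.8027.
Moduli of all roots: 2.5015, 0.8027.
All moduli strictly greater than 1? No.
Verdict: Not stationary.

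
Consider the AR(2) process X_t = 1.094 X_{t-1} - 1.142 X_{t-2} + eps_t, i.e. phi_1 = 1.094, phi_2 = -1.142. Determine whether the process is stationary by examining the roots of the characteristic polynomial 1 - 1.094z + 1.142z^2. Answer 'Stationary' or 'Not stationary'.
\text{Not stationary}

The AR(p) characteristic polynomial is P(z) = 1 - 1.094z + 1.142z^2.
Stationarity requires all roots to lie outside the unit circle, i.e. |z| > 1 for every root.
Set 1 + (-1.094) z + (1.142) z^2 = 0, i.e. a z^2 + b z + c = 0 with a = 1.142, b = -1.094, c = 1.
Discriminant D = b^2 - 4ac = (-1.094)^2 - 4*(1.142)*1 = 1.196836 - (4.568) = -3.371164.
D < 0, so the roots are the complex-conjugate pair z = (-b +/- i sqrt(-D)) / (2a) = 0.479 +/- 0.8039i.
For a conjugate pair |z|^2 = z * conj(z) = (product of roots) = c/a = 1/(1.142) = 0.875657, so |z| = sqrt(0.875657) = 0.9358 for both roots.
Moduli of all roots: 0.9358, 0.9358.
All moduli strictly greater than 1? No.
Verdict: Not stationary.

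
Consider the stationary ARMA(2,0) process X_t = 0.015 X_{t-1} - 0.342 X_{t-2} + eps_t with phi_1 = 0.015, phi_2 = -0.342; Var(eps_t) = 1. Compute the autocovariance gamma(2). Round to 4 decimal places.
\gamma(2) = -0.3872

Multiply the model equation by X_{t-k} and take expectations. With theta_0 = psi_0 = 1 and psi_j the MA(infinity) weights, this gives
  gamma(k) - sum_i phi_i gamma(k-i) = c_k,
  c_k = sigma^2 * sum_{j=k..q} theta_j psi_{j-k}   (c_k = 0 for k > q),
using gamma(-m) = gamma(m).
Pure AR (q = 0): c_0 = sigma^2 = 1, c_k = 0 for k >= 1.
Equations for k = 0, 1, 2 (AR order 2, c_2 = 0):
  (E0) gamma(0) = phi_1 gamma(1) + phi_2 gamma(2) + c_0
  (E1) gamma(1) = phi_1 gamma(0) + phi_2 gamma(1) + c_1
  (E2) gamma(2) = phi_1 gamma(1) + phi_2 gamma(0)
From (E1): gamma(1) = A gamma(0) + B with
  A = phi_1 / (1 - phi_2) = 0.015 / 1.342 = 0.011177,   B = c_1 / (1 - phi_2) = 0 / 1.342 = 0.
Insert (E2) into (E0): gamma(0) (1 - phi_2^2) = phi_1 (1 + phi_2) gamma(1) + c_0.
  phi_1 (1 + phi_2) = (0.015)(0.658) = 0.00987,   1 - phi_2^2 = 0.883036.
Replace gamma(1) by A gamma(0) + B and collect gamma(0):
  gamma(0) [0.883036 - (0.00987)(0.011177)] = c_0 = 1
  gamma(0) * 0.882926 = 1
  gamma(0) = 1 / 0.882926 = 1.132598.
  gamma(1) = A gamma(0) = (0.011177)(1.132598) = 0.012659.
  gamma(2) = phi_1 gamma(1) + phi_2 gamma(0) = (0.015)(0.012659) + (-0.342)(1.132598) = -0.387159.
Therefore gamma(2) = -0.3872 (to 4 decimal places).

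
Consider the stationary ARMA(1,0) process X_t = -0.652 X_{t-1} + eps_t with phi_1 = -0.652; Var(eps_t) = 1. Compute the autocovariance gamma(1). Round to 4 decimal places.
\gamma(1) = -1.1341

Multiply the model equation by X_{t-k} and take expectations. With theta_0 = psi_0 = 1 and psi_j the MA(infinity) weights, this gives
  gamma(k) - sum_i phi_i gamma(k-i) = c_k,
  c_k = sigma^2 * sum_{j=k..q} theta_j psi_{j-k}   (c_k = 0 for k > q),
using gamma(-m) = gamma(m).
Pure AR (q = 0): c_0 = sigma^2 = 1, c_k = 0 for k >= 1.
Equations for k = 0 and k = 1 (AR order 1):
  gamma(0) = phi_1 gamma(1) + c_0
  gamma(1) = phi_1 gamma(0) + c_1
Substituting the second into the first: gamma(0) (1 - phi_1^2) = c_0 + phi_1 c_1, so
  gamma(0) = c_0 / (1 - phi_1^2) = 1 / (1 - (-0.652)^2) = 1 / 0.574896 = 1.739445.
  gamma(1) = phi_1 gamma(0) = (-0.652)(1.739445) = -1.134118.
Therefore gamma(1) = -1.1341 (to 4 decimal places).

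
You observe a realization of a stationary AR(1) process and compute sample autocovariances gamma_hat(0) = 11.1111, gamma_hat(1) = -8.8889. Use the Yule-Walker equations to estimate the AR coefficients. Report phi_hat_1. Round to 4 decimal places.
\hat\phi_{1} = -0.8000

The Yule-Walker equations for an AR(p) process read, in matrix form,
  Gamma_p phi = r_p,   with   (Gamma_p)_{ij} = gamma(|i - j|),
                       (r_p)_i = gamma(i),   i,j = 1..p.
Substitute the sample gammas (Toeplitz matrix and right-hand side of size 1):
  Gamma_p = [[11.1111]]
  r_p     = [-8.8889]
With p = 1 this is the single equation gamma(0) phi_1 = gamma(1):
  phi_hat_1 = gamma(1) / gamma(0) = -8.8889 / 11.1111 = -0.8000.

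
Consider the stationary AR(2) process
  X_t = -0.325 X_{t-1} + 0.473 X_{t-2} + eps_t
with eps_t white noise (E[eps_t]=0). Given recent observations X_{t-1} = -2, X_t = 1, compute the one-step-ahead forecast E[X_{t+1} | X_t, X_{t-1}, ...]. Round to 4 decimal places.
E[X_{t+1} \mid \mathcal F_t] = -1.2710

For an AR(p) model X_t = c + sum_i phi_i X_{t-i} + eps_t, the
one-step-ahead conditional mean is
  E[X_{t+1} | X_t, ...] = c + sum_i phi_i X_{t+1-i}.
Substitute known values:
  E[X_{t+1} | ...] = (-0.325) * (1) + (0.473) * (-2)
                   = -1.2710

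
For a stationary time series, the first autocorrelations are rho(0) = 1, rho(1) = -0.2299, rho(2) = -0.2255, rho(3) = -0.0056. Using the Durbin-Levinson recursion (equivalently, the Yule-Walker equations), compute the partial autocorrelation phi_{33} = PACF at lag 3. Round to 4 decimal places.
\phi_{33} = -0.1621

The PACF at lag k is phi_{kk}, the last component of the solution
to the Yule-Walker system G_k phi = r_k where
  (G_k)_{ij} = rho(|i - j|), (r_k)_i = rho(i), i,j = 1..k.
Equivalently, Durbin-Levinson gives phi_{kk} iteratively:
  phi_{11} = rho(1)
  phi_{kk} = [rho(k) - sum_{j=1..k-1} phi_{k-1,j} rho(k-j)]
            / [1 - sum_{j=1..k-1} phi_{k-1,j} rho(j)],
  phi_{k,j} = phi_{k-1,j} - phi_{kk} phi_{k-1,k-j},  j = 1..k-1.
Step k = 1:
  phi_11 = rho(1) = -0.2299.
Step k = 2:
  phi_22 = [rho(2) - phi_11 rho(1)] / [1 - phi_11 rho(1)] = [-0.2255 - (-0.2299)(-0.2299)] / [1 - (-0.2299)(-0.2299)]
         = -0.27835401 / 0.94714599 = -0.293887.
  Update: phi_21 = phi_11 - phi_22 phi_11 = -0.2299 - (-0.293887)(-0.2299) = -0.297465.
Step k = 3:
  phi_33 = [rho(3) - phi_21 rho(2) - phi_22 rho(1)] / [1 - phi_21 rho(1) - phi_22 rho(2)]
    numerator   = -0.0056 - (-0.297465)(-0.2255) - (-0.293887)(-0.2299) = -0.14024293
    denominator = 1 - (-0.297465)(-0.2299) - (-0.293887)(-0.2255) = 0.86534133
  phi_33 = -0.14024293 / 0.86534133 = -0.1621.
Therefore phi_{33} = -0.1621.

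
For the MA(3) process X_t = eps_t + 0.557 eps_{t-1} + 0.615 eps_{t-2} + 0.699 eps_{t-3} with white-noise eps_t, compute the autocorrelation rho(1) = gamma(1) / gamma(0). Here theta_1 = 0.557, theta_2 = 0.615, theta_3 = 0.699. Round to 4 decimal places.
\rho(1) = 0.6107

For an MA(q) process with theta_0 = 1, the autocovariance is
  gamma(k) = sigma^2 * sum_{i=0..q-k} theta_i * theta_{i+k},
and rho(k) = gamma(k) / gamma(0). Sigma^2 cancels.
  numerator   = (1)*(0.557) + (0.557)*(0.615) + (0.615)*(0.699) = 1.32944.
  denominator = (1)^2 + (0.557)^2 + (0.615)^2 + (0.699)^2 = 2.177075.
  rho(1) = 1.32944 / 2.177075 = 0.6107.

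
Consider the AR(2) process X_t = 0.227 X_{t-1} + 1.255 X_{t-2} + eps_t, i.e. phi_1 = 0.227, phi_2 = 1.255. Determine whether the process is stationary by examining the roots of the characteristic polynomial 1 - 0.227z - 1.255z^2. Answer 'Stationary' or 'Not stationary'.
\text{Not stationary}

The AR(p) characteristic polynomial is P(z) = 1 - 0.227z - 1.255z^2.
Stationarity requires all roots to lie outside the unit circle, i.e. |z| > 1 for every root.
Set 1 + (-0.227) z + (-1.255) z^2 = 0, i.e. a z^2 + b z + c = 0 with a = -1.255, b = -0.227, c = 1.
Discriminant D = b^2 - 4ac = (-0.227)^2 - 4*(-1.255)*1 = 0.051529 - (-5.02) = 5.071529.
D >= 0, so the roots are real: z = (-b +/- sqrt(D)) / (2a) = (0.227 +/- 2.252006) / (-2.51).
  z_1 = (0.227 + 2.252006) / (-2.51) = -0.9877,   |z_1| = 0.9877.
  z_2 = (0.227 - 2.252006) / (-2.51) = 0.8068,   |z_2| = 0.8068.
Moduli of all roots: 0.9877, 0.8068.
All moduli strictly greater than 1? No.
Verdict: Not stationary.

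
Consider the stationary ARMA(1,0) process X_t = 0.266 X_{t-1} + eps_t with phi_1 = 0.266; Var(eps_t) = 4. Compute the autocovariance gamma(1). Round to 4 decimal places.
\gamma(1) = 1.1450

Multiply the model equation by X_{t-k} and take expectations. With theta_0 = psi_0 = 1 and psi_j the MA(infinity) weights, this gives
  gamma(k) - sum_i phi_i gamma(k-i) = c_k,
  c_k = sigma^2 * sum_{j=k..q} theta_j psi_{j-k}   (c_k = 0 for k > q),
using gamma(-m) = gamma(m).
Pure AR (q = 0): c_0 = sigma^2 = 4, c_k = 0 for k >= 1.
Equations for k = 0 and k = 1 (AR order 1):
  gamma(0) = phi_1 gamma(1) + c_0
  gamma(1) = phi_1 gamma(0) + c_1
Substituting the second into the first: gamma(0) (1 - phi_1^2) = c_0 + phi_1 c_1, so
  gamma(0) = c_0 / (1 - phi_1^2) = 4 / (1 - (0.266)^2) = 4 / 0.929244 = 4.304574.
  gamma(1) = phi_1 gamma(0) = (0.266)(4.304574) = 1.145017.
Therefore gamma(1) = 1.1450 (to 4 decimal places).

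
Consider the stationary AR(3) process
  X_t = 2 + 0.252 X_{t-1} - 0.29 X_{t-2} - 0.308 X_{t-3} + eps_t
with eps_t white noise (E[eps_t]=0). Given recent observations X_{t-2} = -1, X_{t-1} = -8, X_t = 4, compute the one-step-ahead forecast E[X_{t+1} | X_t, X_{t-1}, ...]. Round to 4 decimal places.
E[X_{t+1} \mid \mathcal F_t] = 5.6360

For an AR(p) model X_t = c + sum_i phi_i X_{t-i} + eps_t, the
one-step-ahead conditional mean is
  E[X_{t+1} | X_t, ...] = c + sum_i phi_i X_{t+1-i}.
Substitute known values:
  E[X_{t+1} | ...] = 2 + (0.252) * (4) + (-0.29) * (-8) + (-0.308) * (-1)
                   = 5.6360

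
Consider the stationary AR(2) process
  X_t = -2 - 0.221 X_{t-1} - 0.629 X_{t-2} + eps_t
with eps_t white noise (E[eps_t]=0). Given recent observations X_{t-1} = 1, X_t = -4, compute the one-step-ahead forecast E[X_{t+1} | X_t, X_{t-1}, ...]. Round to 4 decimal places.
E[X_{t+1} \mid \mathcal F_t] = -1.7450

For an AR(p) model X_t = c + sum_i phi_i X_{t-i} + eps_t, the
one-step-ahead conditional mean is
  E[X_{t+1} | X_t, ...] = c + sum_i phi_i X_{t+1-i}.
Substitute known values:
  E[X_{t+1} | ...] = -2 + (-0.221) * (-4) + (-0.629) * (1)
                   = -1.7450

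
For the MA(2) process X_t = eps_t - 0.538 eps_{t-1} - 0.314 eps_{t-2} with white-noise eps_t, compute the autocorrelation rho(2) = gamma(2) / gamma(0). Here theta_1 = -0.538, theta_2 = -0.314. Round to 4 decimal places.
\rho(2) = -0.2262

For an MA(q) process with theta_0 = 1, the autocovariance is
  gamma(k) = sigma^2 * sum_{i=0..q-k} theta_i * theta_{i+k},
and rho(k) = gamma(k) / gamma(0). Sigma^2 cancels.
  numerator   = (1)*(-0.314) = -0.314.
  denominator = (1)^2 + (-0.538)^2 + (-0.314)^2 = 1.38804.
  rho(2) = -0.314 / 1.38804 = -0.2262.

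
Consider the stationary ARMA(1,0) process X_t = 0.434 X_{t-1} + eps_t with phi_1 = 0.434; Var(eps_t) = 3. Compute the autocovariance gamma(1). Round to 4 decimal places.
\gamma(1) = 1.6042

Multiply the model equation by X_{t-k} and take expectations. With theta_0 = psi_0 = 1 and psi_j the MA(infinity) weights, this gives
  gamma(k) - sum_i phi_i gamma(k-i) = c_k,
  c_k = sigma^2 * sum_{j=k..q} theta_j psi_{j-k}   (c_k = 0 for k > q),
using gamma(-m) = gamma(m).
Pure AR (q = 0): c_0 = sigma^2 = 3, c_k = 0 for k >= 1.
Equations for k = 0 and k = 1 (AR order 1):
  gamma(0) = phi_1 gamma(1) + c_0
  gamma(1) = phi_1 gamma(0) + c_1
Substituting the second into the first: gamma(0) (1 - phi_1^2) = c_0 + phi_1 c_1, so
  gamma(0) = c_0 / (1 - phi_1^2) = 3 / (1 - (0.434)^2) = 3 / 0.811644 = 3.696202.
  gamma(1) = phi_1 gamma(0) = (0.434)(3.696202) = 1.604152.
Therefore gamma(1) = 1.6042 (to 4 decimal places).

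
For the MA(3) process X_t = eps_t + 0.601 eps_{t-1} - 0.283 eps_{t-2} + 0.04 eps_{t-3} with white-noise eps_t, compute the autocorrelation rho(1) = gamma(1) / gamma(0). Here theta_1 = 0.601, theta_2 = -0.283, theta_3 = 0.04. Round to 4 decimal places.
\rho(1) = 0.2908

For an MA(q) process with theta_0 = 1, the autocovariance is
  gamma(k) = sigma^2 * sum_{i=0..q-k} theta_i * theta_{i+k},
and rho(k) = gamma(k) / gamma(0). Sigma^2 cancels.
  numerator   = (1)*(0.601) + (0.601)*(-0.283) + (-0.283)*(0.04) = 0.419597.
  denominator = (1)^2 + (0.601)^2 + (-0.283)^2 + (0.04)^2 = 1.44289.
  rho(1) = 0.419597 / 1.44289 = 0.2908.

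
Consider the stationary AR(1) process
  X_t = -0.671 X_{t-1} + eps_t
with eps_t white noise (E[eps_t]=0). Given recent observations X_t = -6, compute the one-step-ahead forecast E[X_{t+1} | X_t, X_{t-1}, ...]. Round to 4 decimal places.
E[X_{t+1} \mid \mathcal F_t] = 4.0260

For an AR(p) model X_t = c + sum_i phi_i X_{t-i} + eps_t, the
one-step-ahead conditional mean is
  E[X_{t+1} | X_t, ...] = c + sum_i phi_i X_{t+1-i}.
Substitute known values:
  E[X_{t+1} | ...] = (-0.671) * (-6)
                   = 4.0260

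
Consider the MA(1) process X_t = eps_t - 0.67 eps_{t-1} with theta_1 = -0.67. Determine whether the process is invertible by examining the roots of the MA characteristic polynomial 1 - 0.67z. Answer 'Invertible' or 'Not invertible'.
\text{Invertible}

The MA(q) characteristic polynomial is P(z) = 1 - 0.67z.
Invertibility requires all roots to lie outside the unit circle, i.e. |z| > 1 for every root.
This is linear in z: 1 + (-0.67) z = 0  =>  z = -1/(-0.67) = 1.492537,  |z| = 1.492537.
Moduli of all roots: 1.4925.
All moduli strictly greater than 1? Yes.
Verdict: Invertible.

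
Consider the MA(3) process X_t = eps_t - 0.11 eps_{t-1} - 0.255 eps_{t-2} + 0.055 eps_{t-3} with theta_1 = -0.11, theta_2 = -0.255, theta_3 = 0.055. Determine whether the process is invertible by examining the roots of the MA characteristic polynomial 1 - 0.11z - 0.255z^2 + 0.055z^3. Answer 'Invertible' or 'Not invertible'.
\text{Invertible}

The MA(q) characteristic polynomial is P(z) = 1 - 0.11z - 0.255z^2 + 0.055z^3.
Invertibility requires all roots to lie outside the unit circle, i.e. |z| > 1 for every root.
Degree 3: look for a simple real root z0 first, then factor out (1 - z/z0) and solve the remaining quadratic.
Testing z0 = 4: P(4) = 1 + (-0.11)(4) + (-0.255)(4)^2 + (0.055)(4)^3
  = 1 + (-0.44) + (-4.08) + (3.52) = 0.  So z_0 = 4 is a root, |z_0| = 4.
Divide out the factor (1 - 0.25 z) = (1 - z/z0) (since 1/z0 = 0.25):
  P(z) = (1 - 0.25 z)(1 + (0.14) z + (-0.22) z^2)
  [check: z-coef 0.14 - (0.25) = -0.11; z^2-coef -0.22 - (0.25)(0.14) = -0.255; z^3-coef -(0.25)(-0.22) = 0.055.]
Remaining roots from the quadratic factor 1 + (0.14) z + (-0.22) z^2:
  Set 1 + (0.14) z + (-0.22) z^2 = 0, i.e. a z^2 + b z + c = 0 with a = -0.22, b = 0.14, c = 1.
  Discriminant D = b^2 - 4ac = (0.14)^2 - 4*(-0.22)*1 = 0.0196 - (-0.88) = 0.8996.
  D >= 0, so the roots are real: z = (-b +/- sqrt(D)) / (2a) = (-0.14 +/- 0.948472) / (-0.44).
    z_1 = (-0.14 + 0.948472) / (-0.44) = -1.8374,   |z_1| = 1.8374.
    z_2 = (-0.14 - 0.948472) / (-0.44) = 2.4738,   |z_2| = 2.4738.
Moduli of all roots: 4.0000, 1.8374, 2.4738.
All moduli strictly greater than 1? Yes.
Verdict: Invertible.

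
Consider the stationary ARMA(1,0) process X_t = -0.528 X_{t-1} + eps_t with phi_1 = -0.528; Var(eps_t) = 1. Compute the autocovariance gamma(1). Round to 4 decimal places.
\gamma(1) = -0.7321

Multiply the model equation by X_{t-k} and take expectations. With theta_0 = psi_0 = 1 and psi_j the MA(infinity) weights, this gives
  gamma(k) - sum_i phi_i gamma(k-i) = c_k,
  c_k = sigma^2 * sum_{j=k..q} theta_j psi_{j-k}   (c_k = 0 for k > q),
using gamma(-m) = gamma(m).
Pure AR (q = 0): c_0 = sigma^2 = 1, c_k = 0 for k >= 1.
Equations for k = 0 and k = 1 (AR order 1):
  gamma(0) = phi_1 gamma(1) + c_0
  gamma(1) = phi_1 gamma(0) + c_1
Substituting the second into the first: gamma(0) (1 - phi_1^2) = c_0 + phi_1 c_1, so
  gamma(0) = c_0 / (1 - phi_1^2) = 1 / (1 - (-0.528)^2) = 1 / 0.721216 = 1.386547.
  gamma(1) = phi_1 gamma(0) = (-0.528)(1.386547) = -0.732097.
Therefore gamma(1) = -0.7321 (to 4 decimal places).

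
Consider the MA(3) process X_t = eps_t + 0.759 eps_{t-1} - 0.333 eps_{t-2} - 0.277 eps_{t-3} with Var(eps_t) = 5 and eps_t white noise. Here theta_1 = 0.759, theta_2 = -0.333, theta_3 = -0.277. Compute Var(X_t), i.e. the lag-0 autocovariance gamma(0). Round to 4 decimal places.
\gamma(0) = 8.8185

For an MA(q) process X_t = eps_t + sum_i theta_i eps_{t-i} with
Var(eps_t) = sigma^2, the variance is
  gamma(0) = sigma^2 * (1 + sum_i theta_i^2).
  sum_i theta_i^2 = (0.759)^2 + (-0.333)^2 + (-0.277)^2 = 0.576081 + 0.110889 + 0.076729 = 0.763699.
  gamma(0) = 5 * (1 + 0.763699) = 5 * 1.763699 = 8.818495, which rounds to 8.8185.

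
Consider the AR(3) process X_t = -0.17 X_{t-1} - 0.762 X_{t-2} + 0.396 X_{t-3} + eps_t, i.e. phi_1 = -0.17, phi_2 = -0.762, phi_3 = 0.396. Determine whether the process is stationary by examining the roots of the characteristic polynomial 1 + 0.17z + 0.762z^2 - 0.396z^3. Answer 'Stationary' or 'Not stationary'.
\text{Stationary}

The AR(p) characteristic polynomial is P(z) = 1 + 0.17z + 0.762z^2 - 0.396z^3.
Stationarity requires all roots to lie outside the unit circle, i.e. |z| > 1 for every root.
Degree 3: look for a simple real root z0 first, then factor out (1 - z/z0) and solve the remaining quadratic.
Testing z0 = 2.5: P(2.5) = 1 + (0.17)(2.5) + (0.762)(2.5)^2 + (-0.396)(2.5)^3
  = 1 + (0.425) + (4.7625) + (-6.1875) = 0.  So z_0 = 2.5 is a root, |z_0| = 2.5.
Divide out the factor (1 - 0.4 z) = (1 - z/z0) (since 1/z0 = 0.4):
  P(z) = (1 - 0.4 z)(1 + (0.57) z + (0.99) z^2)
  [check: z-coef 0.57 - (0.4) = 0.17; z^2-coef 0.99 - (0.4)(0.57) = 0.762; z^3-coef -(0.4)(0.99) = -0.396.]
Remaining roots from the quadratic factor 1 + (0.57) z + (0.99) z^2:
  Set 1 + (0.57) z + (0.99) z^2 = 0, i.e. a z^2 + b z + c = 0 with a = 0.99, b = 0.57, c = 1.
  Discriminant D = b^2 - 4ac = (0.57)^2 - 4*(0.99)*1 = 0.3249 - (3.96) = -3.6351.
  D < 0, so the roots are the complex-conjugate pair z = (-b +/- i sqrt(-D)) / (2a) = -0.2879 +/- 0.9629i.
  For a conjugate pair |z|^2 = z * conj(z) = (product of roots) = c/a = 1/(0.99) = 1.010101, so |z| = sqrt(1.010101) = 1.005 for both roots.
Moduli of all roots: 2.5000, 1.0050, 1.0050.
All moduli strictly greater than 1? Yes.
Verdict: Stationary.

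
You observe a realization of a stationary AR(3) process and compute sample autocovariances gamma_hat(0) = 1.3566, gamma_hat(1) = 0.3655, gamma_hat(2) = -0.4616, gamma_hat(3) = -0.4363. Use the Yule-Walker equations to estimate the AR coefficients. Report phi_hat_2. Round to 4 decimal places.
\hat\phi_{2} = -0.4089

The Yule-Walker equations for an AR(p) process read, in matrix form,
  Gamma_p phi = r_p,   with   (Gamma_p)_{ij} = gamma(|i - j|),
                       (r_p)_i = gamma(i),   i,j = 1..p.
Substitute the sample gammas (Toeplitz matrix and right-hand side of size 3):
  Gamma_p = [[1.3566, 0.3655, -0.4616], [0.3655, 1.3566, 0.3655], [-0.4616, 0.3655, 1.3566]]
  r_p     = [0.3655, -0.4616, -0.4363]
Written out (R1..R3):
  (R1) 1.3566 phi_1 + 0.3655 phi_2 - 0.4616 phi_3 = 0.3655
  (R2) 0.3655 phi_1 + 1.3566 phi_2 + 0.3655 phi_3 = -0.4616
  (R3) -0.4616 phi_1 + 0.3655 phi_2 + 1.3566 phi_3 = -0.4363
Gaussian elimination:
  R2 <- R2 - (0.3655/1.3566) R1 = R2 - (0.269424) R1:  1.258126 phi_2 + 0.489866 phi_3 = -0.560074
  R3 <- R3 - (-0.4616/1.3566) R1 = R3 - (-0.340262) R1:  0.489866 phi_2 + 1.199535 phi_3 = -0.311934
  R3 <- R3 - (0.489866/1.258126) R2 = R3 - (0.389362) R2:  1.0088 phi_3 = -0.093863
Back-substitution:
  phi_hat_3 = -0.093863 / 1.0088 = -0.093044
  phi_hat_2 = (-0.560074 - (0.489866)(-0.093044)) / 1.258126 = -0.408938
  phi_hat_1 = (0.3655 - (0.3655)(-0.408938) - (-0.4616)(-0.093044)) / 1.3566 = 0.347942
So phi_hat = [0.3479, -0.4089, -0.0930].
Therefore phi_hat_2 = -0.4089.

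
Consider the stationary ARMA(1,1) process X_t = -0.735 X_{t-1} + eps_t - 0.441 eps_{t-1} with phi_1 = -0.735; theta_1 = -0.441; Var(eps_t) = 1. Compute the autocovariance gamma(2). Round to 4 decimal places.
\gamma(2) = 2.4893

Multiply the model equation by X_{t-k} and take expectations. With theta_0 = psi_0 = 1 and psi_j the MA(infinity) weights, this gives
  gamma(k) - sum_i phi_i gamma(k-i) = c_k,
  c_k = sigma^2 * sum_{j=k..q} theta_j psi_{j-k}   (c_k = 0 for k > q),
using gamma(-m) = gamma(m).
psi-weights needed (psi_j = theta_j + sum_i phi_i psi_{j-i}):
  psi_1 = theta_1 + phi_1 = -0.441 + (-0.735) = -1.176
Right-hand sides:
  c_0 = sigma^2 (1 + theta_1 psi_1) = 1 * (1 + (-0.441)(-1.176)) = 1 * 1.518616 = 1.518616
  c_1 = sigma^2 theta_1 = 1 * (-0.441) = -0.441
  c_2 = 0
Equations for k = 0 and k = 1 (AR order 1):
  gamma(0) = phi_1 gamma(1) + c_0
  gamma(1) = phi_1 gamma(0) + c_1
Substituting the second into the first: gamma(0) (1 - phi_1^2) = c_0 + phi_1 c_1, so
  gamma(0) = (c_0 + phi_1 c_1) / (1 - phi_1^2) = (1.518616 + (-0.735)(-0.441)) / (1 - (-0.735)^2) = 1.842751 / 0.459775 = 4.007941.
  gamma(1) = phi_1 gamma(0) + c_1 = (-0.735)(4.007941) + (-0.441) = -3.386837.
For k = 2 (> q): gamma(2) = phi_1 gamma(1) = (-0.735)(-3.386837) = 2.489325.
Therefore gamma(2) = 2.4893 (to 4 decimal places).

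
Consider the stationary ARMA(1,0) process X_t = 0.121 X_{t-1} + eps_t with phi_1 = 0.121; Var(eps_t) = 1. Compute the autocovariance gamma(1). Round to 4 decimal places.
\gamma(1) = 0.1228

Multiply the model equation by X_{t-k} and take expectations. With theta_0 = psi_0 = 1 and psi_j the MA(infinity) weights, this gives
  gamma(k) - sum_i phi_i gamma(k-i) = c_k,
  c_k = sigma^2 * sum_{j=k..q} theta_j psi_{j-k}   (c_k = 0 for k > q),
using gamma(-m) = gamma(m).
Pure AR (q = 0): c_0 = sigma^2 = 1, c_k = 0 for k >= 1.
Equations for k = 0 and k = 1 (AR order 1):
  gamma(0) = phi_1 gamma(1) + c_0
  gamma(1) = phi_1 gamma(0) + c_1
Substituting the second into the first: gamma(0) (1 - phi_1^2) = c_0 + phi_1 c_1, so
  gamma(0) = c_0 / (1 - phi_1^2) = 1 / (1 - (0.121)^2) = 1 / 0.985359 = 1.014859.
  gamma(1) = phi_1 gamma(0) = (0.121)(1.014859) = 0.122798.
Therefore gamma(1) = 0.1228 (to 4 decimal places).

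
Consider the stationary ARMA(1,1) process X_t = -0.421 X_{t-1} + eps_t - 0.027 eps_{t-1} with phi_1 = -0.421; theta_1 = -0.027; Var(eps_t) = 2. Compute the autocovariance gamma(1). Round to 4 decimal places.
\gamma(1) = -1.1014

Multiply the model equation by X_{t-k} and take expectations. With theta_0 = psi_0 = 1 and psi_j the MA(infinity) weights, this gives
  gamma(k) - sum_i phi_i gamma(k-i) = c_k,
  c_k = sigma^2 * sum_{j=k..q} theta_j psi_{j-k}   (c_k = 0 for k > q),
using gamma(-m) = gamma(m).
psi-weights needed (psi_j = theta_j + sum_i phi_i psi_{j-i}):
  psi_1 = theta_1 + phi_1 = -0.027 + (-0.421) = -0.448
Right-hand sides:
  c_0 = sigma^2 (1 + theta_1 psi_1) = 2 * (1 + (-0.027)(-0.448)) = 2 * 1.012096 = 2.024192
  c_1 = sigma^2 theta_1 = 2 * (-0.027) = -0.054
  c_2 = 0
Equations for k = 0 and k = 1 (AR order 1):
  gamma(0) = phi_1 gamma(1) + c_0
  gamma(1) = phi_1 gamma(0) + c_1
Substituting the second into the first: gamma(0) (1 - phi_1^2) = c_0 + phi_1 c_1, so
  gamma(0) = (c_0 + phi_1 c_1) / (1 - phi_1^2) = (2.024192 + (-0.421)(-0.054)) / (1 - (-0.421)^2) = 2.046926 / 0.822759 = 2.48788.
  gamma(1) = phi_1 gamma(0) + c_1 = (-0.421)(2.48788) + (-0.054) = -1.101398.
Therefore gamma(1) = -1.1014 (to 4 decimal places).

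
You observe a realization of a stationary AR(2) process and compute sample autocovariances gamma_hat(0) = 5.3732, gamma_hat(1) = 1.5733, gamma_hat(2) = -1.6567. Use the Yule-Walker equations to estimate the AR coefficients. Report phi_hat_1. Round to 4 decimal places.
\hat\phi_{1} = 0.4190

The Yule-Walker equations for an AR(p) process read, in matrix form,
  Gamma_p phi = r_p,   with   (Gamma_p)_{ij} = gamma(|i - j|),
                       (r_p)_i = gamma(i),   i,j = 1..p.
Substitute the sample gammas (Toeplitz matrix and right-hand side of size 2):
  Gamma_p = [[5.3732, 1.5733], [1.5733, 5.3732]]
  r_p     = [1.5733, -1.6567]
Written out:
  5.3732 phi_1 + 1.5733 phi_2 = 1.5733
  1.5733 phi_1 + 5.3732 phi_2 = -1.6567
Solve by Cramer's rule:
  det = gamma(0)^2 - gamma(1)^2 = (5.3732)^2 - (1.5733)^2 = 28.87127824 - 2.47527289 = 26.39600535
  phi_hat_1 = [gamma(1) gamma(0) - gamma(1) gamma(2)] / det = [(1.5733)(5.3732) - (1.5733)(-1.6567)] / 26.39600535 = 11.06014167 / 26.39600535 = 0.419
  phi_hat_2 = [gamma(0) gamma(2) - gamma(1)^2] / det = [(5.3732)(-1.6567) - (1.5733)^2] / 26.39600535 = -11.37705333 / 26.39600535 = -0.431
So phi_hat = [0.4190, -0.4310].
Therefore phi_hat_1 = 0.4190.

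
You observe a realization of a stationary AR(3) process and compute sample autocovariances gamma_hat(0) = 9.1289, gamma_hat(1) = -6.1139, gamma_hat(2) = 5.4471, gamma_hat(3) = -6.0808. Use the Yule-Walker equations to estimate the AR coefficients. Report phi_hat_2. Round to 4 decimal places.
\hat\phi_{2} = 0.0830

The Yule-Walker equations for an AR(p) process read, in matrix form,
  Gamma_p phi = r_p,   with   (Gamma_p)_{ij} = gamma(|i - j|),
                       (r_p)_i = gamma(i),   i,j = 1..p.
Substitute the sample gammas (Toeplitz matrix and right-hand side of size 3):
  Gamma_p = [[9.1289, -6.1139, 5.4471], [-6.1139, 9.1289, -6.1139], [5.4471, -6.1139, 9.1289]]
  r_p     = [-6.1139, 5.4471, -6.0808]
Written out (R1..R3):
  (R1) 9.1289 phi_1 - 6.1139 phi_2 + 5.4471 phi_3 = -6.1139
  (R2) -6.1139 phi_1 + 9.1289 phi_2 - 6.1139 phi_3 = 5.4471
  (R3) 5.4471 phi_1 - 6.1139 phi_2 + 9.1289 phi_3 = -6.0808
Gaussian elimination:
  R2 <- R2 - (-6.1139/9.1289) R1 = R2 - (-0.66973) R1:  5.034237 phi_2 - 2.465813 phi_3 = 1.352437
  R3 <- R3 - (5.4471/9.1289) R1 = R3 - (0.596687) R1:  -2.465813 phi_2 + 5.878684 phi_3 = -2.432713
  R3 <- R3 - (-2.465813/5.034237) R2 = R3 - (-0.489809) R2:  4.670907 phi_3 = -1.770278
Back-substitution:
  phi_hat_3 = -1.770278 / 4.670907 = -0.379001
  phi_hat_2 = (1.352437 - (-2.465813)(-0.379001)) / 5.034237 = 0.08301
  phi_hat_1 = (-6.1139 - (-6.1139)(0.08301) - (5.4471)(-0.379001)) / 9.1289 = -0.387991
So phi_hat = [-0.3880, 0.0830, -0.3790].
Therefore phi_hat_2 = 0.0830.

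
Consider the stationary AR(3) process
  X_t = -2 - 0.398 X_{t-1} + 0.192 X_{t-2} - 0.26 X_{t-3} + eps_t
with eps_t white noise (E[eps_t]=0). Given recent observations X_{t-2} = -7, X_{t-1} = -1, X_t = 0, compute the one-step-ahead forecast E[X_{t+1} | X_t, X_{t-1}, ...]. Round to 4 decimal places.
E[X_{t+1} \mid \mathcal F_t] = -0.3720

For an AR(p) model X_t = c + sum_i phi_i X_{t-i} + eps_t, the
one-step-ahead conditional mean is
  E[X_{t+1} | X_t, ...] = c + sum_i phi_i X_{t+1-i}.
Substitute known values:
  E[X_{t+1} | ...] = -2 + (-0.398) * (0) + (0.192) * (-1) + (-0.26) * (-7)
                   = -0.3720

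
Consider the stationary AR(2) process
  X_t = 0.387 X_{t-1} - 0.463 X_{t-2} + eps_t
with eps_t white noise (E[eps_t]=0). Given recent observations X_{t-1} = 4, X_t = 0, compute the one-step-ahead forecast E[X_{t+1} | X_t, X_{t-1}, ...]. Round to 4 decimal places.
E[X_{t+1} \mid \mathcal F_t] = -1.8520

For an AR(p) model X_t = c + sum_i phi_i X_{t-i} + eps_t, the
one-step-ahead conditional mean is
  E[X_{t+1} | X_t, ...] = c + sum_i phi_i X_{t+1-i}.
Substitute known values:
  E[X_{t+1} | ...] = (0.387) * (0) + (-0.463) * (4)
                   = -1.8520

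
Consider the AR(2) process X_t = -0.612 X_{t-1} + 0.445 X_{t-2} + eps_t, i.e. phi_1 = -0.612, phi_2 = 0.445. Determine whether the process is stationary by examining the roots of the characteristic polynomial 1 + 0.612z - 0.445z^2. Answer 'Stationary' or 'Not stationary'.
\text{Not stationary}

The AR(p) characteristic polynomial is P(z) = 1 + 0.612z - 0.445z^2.
Stationarity requires all roots to lie outside the unit circle, i.e. |z| > 1 for every root.
Set 1 + (0.612) z + (-0.445) z^2 = 0, i.e. a z^2 + b z + c = 0 with a = -0.445, b = 0.612, c = 1.
Discriminant D = b^2 - 4ac = (0.612)^2 - 4*(-0.445)*1 = 0.374544 - (-1.78) = 2.154544.
D >= 0, so the roots are real: z = (-b +/- sqrt(D)) / (2a) = (-0.612 +/- 1.467837) / (-0.89).
  z_1 = (-0.612 + 1.467837) / (-0.89) = -0.9616,   |z_1| = 0.9616.
  z_2 = (-0.612 - 1.467837) / (-0.89) = 2.3369,   |z_2| = 2.3369.
Moduli of all roots: 0.9616, 2.3369.
All moduli strictly greater than 1? No.
Verdict: Not stationary.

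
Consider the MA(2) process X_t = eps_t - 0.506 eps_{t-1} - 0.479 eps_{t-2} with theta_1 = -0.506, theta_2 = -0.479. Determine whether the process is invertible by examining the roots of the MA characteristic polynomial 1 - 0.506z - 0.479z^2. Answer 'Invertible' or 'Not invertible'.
\text{Invertible}

The MA(q) characteristic polynomial is P(z) = 1 - 0.506z - 0.479z^2.
Invertibility requires all roots to lie outside the unit circle, i.e. |z| > 1 for every root.
Set 1 + (-0.506) z + (-0.479) z^2 = 0, i.e. a z^2 + b z + c = 0 with a = -0.479, b = -0.506, c = 1.
Discriminant D = b^2 - 4ac = (-0.506)^2 - 4*(-0.479)*1 = 0.256036 - (-1.916) = 2.172036.
D >= 0, so the roots are real: z = (-b +/- sqrt(D)) / (2a) = (0.506 +/- 1.473783) / (-0.958).
  z_1 = (0.506 + 1.473783) / (-0.958) = -2.0666,   |z_1| = 2.0666.
  z_2 = (0.506 - 1.473783) / (-0.958) = 1.0102,   |z_2| = 1.0102.
Moduli of all roots: 2.0666, 1.0102.
All moduli strictly greater than 1? Yes.
Verdict: Invertible.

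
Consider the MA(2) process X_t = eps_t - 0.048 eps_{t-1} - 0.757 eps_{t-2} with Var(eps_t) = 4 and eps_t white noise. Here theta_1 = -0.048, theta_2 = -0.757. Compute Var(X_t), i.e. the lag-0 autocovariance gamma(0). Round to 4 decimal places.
\gamma(0) = 6.3014

For an MA(q) process X_t = eps_t + sum_i theta_i eps_{t-i} with
Var(eps_t) = sigma^2, the variance is
  gamma(0) = sigma^2 * (1 + sum_i theta_i^2).
  sum_i theta_i^2 = (-0.048)^2 + (-0.757)^2 = 0.002304 + 0.573049 = 0.575353.
  gamma(0) = 4 * (1 + 0.575353) = 4 * 1.575353 = 6.301412, which rounds to 6.3014.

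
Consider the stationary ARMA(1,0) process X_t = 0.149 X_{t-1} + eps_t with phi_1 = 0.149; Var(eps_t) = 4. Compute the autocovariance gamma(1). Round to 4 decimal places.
\gamma(1) = 0.6095

Multiply the model equation by X_{t-k} and take expectations. With theta_0 = psi_0 = 1 and psi_j the MA(infinity) weights, this gives
  gamma(k) - sum_i phi_i gamma(k-i) = c_k,
  c_k = sigma^2 * sum_{j=k..q} theta_j psi_{j-k}   (c_k = 0 for k > q),
using gamma(-m) = gamma(m).
Pure AR (q = 0): c_0 = sigma^2 = 4, c_k = 0 for k >= 1.
Equations for k = 0 and k = 1 (AR order 1):
  gamma(0) = phi_1 gamma(1) + c_0
  gamma(1) = phi_1 gamma(0) + c_1
Substituting the second into the first: gamma(0) (1 - phi_1^2) = c_0 + phi_1 c_1, so
  gamma(0) = c_0 / (1 - phi_1^2) = 4 / (1 - (0.149)^2) = 4 / 0.977799 = 4.09082.
  gamma(1) = phi_1 gamma(0) = (0.149)(4.09082) = 0.609532.
Therefore gamma(1) = 0.6095 (to 4 decimal places).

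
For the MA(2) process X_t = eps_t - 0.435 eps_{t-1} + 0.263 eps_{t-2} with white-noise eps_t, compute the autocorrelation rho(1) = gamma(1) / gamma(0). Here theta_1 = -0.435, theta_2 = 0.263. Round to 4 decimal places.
\rho(1) = -0.4366

For an MA(q) process with theta_0 = 1, the autocovariance is
  gamma(k) = sigma^2 * sum_{i=0..q-k} theta_i * theta_{i+k},
and rho(k) = gamma(k) / gamma(0). Sigma^2 cancels.
  numerator   = (1)*(-0.435) + (-0.435)*(0.263) = -0.549405.
  denominator = (1)^2 + (-0.435)^2 + (0.263)^2 = 1.258394.
  rho(1) = -0.549405 / 1.258394 = -0.4366.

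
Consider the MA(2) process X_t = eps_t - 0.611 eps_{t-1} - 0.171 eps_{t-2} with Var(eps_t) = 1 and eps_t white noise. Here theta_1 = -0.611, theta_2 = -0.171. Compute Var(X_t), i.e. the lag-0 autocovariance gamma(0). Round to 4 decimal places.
\gamma(0) = 1.4026

For an MA(q) process X_t = eps_t + sum_i theta_i eps_{t-i} with
Var(eps_t) = sigma^2, the variance is
  gamma(0) = sigma^2 * (1 + sum_i theta_i^2).
  sum_i theta_i^2 = (-0.611)^2 + (-0.171)^2 = 0.373321 + 0.029241 = 0.402562.
  gamma(0) = 1 * (1 + 0.402562) = 1 * 1.402562 = 1.402562, which rounds to 1.4026.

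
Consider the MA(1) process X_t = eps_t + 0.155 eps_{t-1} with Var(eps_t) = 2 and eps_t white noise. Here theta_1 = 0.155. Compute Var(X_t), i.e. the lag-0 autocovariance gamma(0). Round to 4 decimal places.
\gamma(0) = 2.0481

For an MA(q) process X_t = eps_t + sum_i theta_i eps_{t-i} with
Var(eps_t) = sigma^2, the variance is
  gamma(0) = sigma^2 * (1 + sum_i theta_i^2).
  sum_i theta_i^2 = (0.155)^2 = 0.024025.
  gamma(0) = 2 * (1 + 0.024025) = 2 * 1.024025 = 2.04805, which rounds to 2.0481.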